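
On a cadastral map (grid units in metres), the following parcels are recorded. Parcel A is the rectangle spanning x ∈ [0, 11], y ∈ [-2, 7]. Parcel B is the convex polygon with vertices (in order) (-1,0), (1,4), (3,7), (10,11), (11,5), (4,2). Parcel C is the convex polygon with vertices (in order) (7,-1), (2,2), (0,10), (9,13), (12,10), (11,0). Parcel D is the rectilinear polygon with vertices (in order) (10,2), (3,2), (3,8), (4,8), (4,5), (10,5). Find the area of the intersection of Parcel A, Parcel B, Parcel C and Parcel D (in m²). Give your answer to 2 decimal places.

The intersection is the polygon with vertices (4,2), (3,2), (3,7), (4,7), (4,5), (10,5), (10,4.571).
By the shoelace formula its area is 15.29.

15.29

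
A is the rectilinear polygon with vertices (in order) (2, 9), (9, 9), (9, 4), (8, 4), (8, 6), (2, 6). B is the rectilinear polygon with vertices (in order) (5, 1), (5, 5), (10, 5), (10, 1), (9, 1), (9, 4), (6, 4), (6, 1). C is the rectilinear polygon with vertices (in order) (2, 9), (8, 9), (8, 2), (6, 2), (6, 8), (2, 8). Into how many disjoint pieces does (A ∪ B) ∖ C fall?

(A ∪ B) ∖ C splits into 3 disjoint pieces (area 9, area 4, area 8).

3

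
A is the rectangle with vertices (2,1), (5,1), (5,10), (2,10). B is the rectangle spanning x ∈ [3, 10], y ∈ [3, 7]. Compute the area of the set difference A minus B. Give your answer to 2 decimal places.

19.00

|A∩B|: x∈[3,5], y∈[3,7] → 2·4 = 8.
|A| = 27.
|A ∖ B| = |A| − |A∩B| = 27 − 8 = 19.00.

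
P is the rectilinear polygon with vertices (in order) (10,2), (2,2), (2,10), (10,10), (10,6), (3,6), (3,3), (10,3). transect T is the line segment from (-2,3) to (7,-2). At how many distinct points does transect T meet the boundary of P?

The segment lies entirely outside P and never meets its boundary.

0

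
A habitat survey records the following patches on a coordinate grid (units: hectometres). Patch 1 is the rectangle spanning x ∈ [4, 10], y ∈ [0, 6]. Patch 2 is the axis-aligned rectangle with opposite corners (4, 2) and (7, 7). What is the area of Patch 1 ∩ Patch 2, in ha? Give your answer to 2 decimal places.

|Patch 1∩Patch 2|: x∈[4,7], y∈[2,6] → 3·4 = 12.

12.00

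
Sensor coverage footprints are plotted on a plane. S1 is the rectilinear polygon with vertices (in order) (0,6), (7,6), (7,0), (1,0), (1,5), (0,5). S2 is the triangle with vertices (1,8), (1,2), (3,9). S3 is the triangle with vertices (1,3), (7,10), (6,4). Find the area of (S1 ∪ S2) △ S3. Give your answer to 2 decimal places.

37.26

|S1 ∪ S2| = 40.7143.
|(S1 ∪ S2) ∩ S3| = 8.9762.
|(S1 ∪ S2) △ S3| = 40.7143 + 14.5 − 17.9524 = 37.26.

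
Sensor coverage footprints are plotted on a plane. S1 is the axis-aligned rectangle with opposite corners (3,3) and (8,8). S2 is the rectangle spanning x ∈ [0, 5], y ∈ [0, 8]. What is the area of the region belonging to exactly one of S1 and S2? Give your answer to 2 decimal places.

|S1∩S2|: x∈[3,5], y∈[3,8] → 2·5 = 10.
|S1 △ S2| = |S1| + |S2| − 2·|S1∩S2| = 25 + 40 − 20 = 45.00.

45.00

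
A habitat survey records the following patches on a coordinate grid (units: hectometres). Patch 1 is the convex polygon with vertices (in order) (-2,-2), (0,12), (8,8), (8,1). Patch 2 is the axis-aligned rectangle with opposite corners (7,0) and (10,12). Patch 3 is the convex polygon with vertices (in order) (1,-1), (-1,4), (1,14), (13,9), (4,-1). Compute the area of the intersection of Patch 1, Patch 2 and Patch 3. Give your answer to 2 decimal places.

5.36

The intersection is the polygon with vertices (8,3.444), (7,2.333), (7,8.5), (8,8).
By the shoelace formula its area is 5.36.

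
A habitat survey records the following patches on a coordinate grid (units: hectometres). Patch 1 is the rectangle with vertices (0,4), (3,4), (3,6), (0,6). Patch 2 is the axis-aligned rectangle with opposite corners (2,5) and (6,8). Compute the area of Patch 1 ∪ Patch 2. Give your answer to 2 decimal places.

By inclusion–exclusion:
Individual areas: |Patch 1| = 6, |Patch 2| = 12.
|Patch 1∩Patch 2|: x∈[2,3], y∈[5,6] → 1·1 = 1.
|Patch 1 ∪ Patch 2| = 18 − 1 = 17.00.

17.00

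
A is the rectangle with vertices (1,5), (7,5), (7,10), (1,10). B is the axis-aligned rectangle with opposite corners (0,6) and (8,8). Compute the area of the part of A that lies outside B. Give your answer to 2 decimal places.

|A∩B|: x∈[1,7], y∈[6,8] → 6·2 = 12.
|A| = 30.
|A ∖ B| = |A| − |A∩B| = 30 − 12 = 18.00.

18.00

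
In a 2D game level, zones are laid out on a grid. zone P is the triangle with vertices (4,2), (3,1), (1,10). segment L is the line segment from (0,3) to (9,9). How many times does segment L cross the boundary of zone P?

The segment meets the boundary at (2.9,4.933), (2.226,4.484).

2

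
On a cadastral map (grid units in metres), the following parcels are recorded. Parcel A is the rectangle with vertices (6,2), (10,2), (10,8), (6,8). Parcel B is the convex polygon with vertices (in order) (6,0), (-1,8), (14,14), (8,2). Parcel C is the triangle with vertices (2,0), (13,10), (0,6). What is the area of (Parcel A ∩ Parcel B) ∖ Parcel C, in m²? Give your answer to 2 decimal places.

9.86

|Parcel A ∩ Parcel B| = 20.
|(Parcel A ∩ Parcel B) ∩ Parcel C| = 10.1434.
|(Parcel A ∩ Parcel B) ∖ Parcel C| = 20 − 10.1434 = 9.86.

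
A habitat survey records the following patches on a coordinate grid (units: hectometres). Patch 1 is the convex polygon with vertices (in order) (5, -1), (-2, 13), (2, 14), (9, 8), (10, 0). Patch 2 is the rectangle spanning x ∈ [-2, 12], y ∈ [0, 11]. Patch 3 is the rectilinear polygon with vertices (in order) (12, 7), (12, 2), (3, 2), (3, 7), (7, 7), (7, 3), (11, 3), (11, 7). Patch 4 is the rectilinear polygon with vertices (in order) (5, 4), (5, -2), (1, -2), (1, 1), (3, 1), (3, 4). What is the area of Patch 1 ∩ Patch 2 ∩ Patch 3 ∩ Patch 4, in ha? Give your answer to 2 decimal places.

3.75

The intersection is the polygon with vertices (3.5,2), (3,3), (3,4), (5,4), (5,2).
By the shoelace formula its area is 3.75.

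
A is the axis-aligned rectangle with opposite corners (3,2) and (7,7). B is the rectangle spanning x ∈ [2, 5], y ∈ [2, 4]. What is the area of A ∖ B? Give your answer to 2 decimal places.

16.00

|A∩B|: x∈[3,5], y∈[2,4] → 2·2 = 4.
|A| = 20.
|A ∖ B| = |A| − |A∩B| = 20 − 4 = 16.00.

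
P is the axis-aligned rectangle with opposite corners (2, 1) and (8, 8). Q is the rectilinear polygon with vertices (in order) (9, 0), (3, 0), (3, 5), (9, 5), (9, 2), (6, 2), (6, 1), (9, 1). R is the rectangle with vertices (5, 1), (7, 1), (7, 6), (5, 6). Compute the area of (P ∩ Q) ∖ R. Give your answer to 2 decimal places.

11.00

|P ∩ Q| = 18.
|(P ∩ Q) ∩ R| = 7.
|(P ∩ Q) ∖ R| = 18 − 7 = 11.00.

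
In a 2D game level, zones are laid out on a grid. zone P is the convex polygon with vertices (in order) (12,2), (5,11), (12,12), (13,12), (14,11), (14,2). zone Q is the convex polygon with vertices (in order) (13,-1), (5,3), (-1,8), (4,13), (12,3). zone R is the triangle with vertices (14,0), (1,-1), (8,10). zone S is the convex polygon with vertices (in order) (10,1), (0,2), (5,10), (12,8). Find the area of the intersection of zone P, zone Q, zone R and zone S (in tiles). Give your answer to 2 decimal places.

The intersection is the polygon with vertices (7,8.429), (7.291,8.886), (10.947,4.316), (10.746,3.612).
By the shoelace formula its area is 3.30.

3.30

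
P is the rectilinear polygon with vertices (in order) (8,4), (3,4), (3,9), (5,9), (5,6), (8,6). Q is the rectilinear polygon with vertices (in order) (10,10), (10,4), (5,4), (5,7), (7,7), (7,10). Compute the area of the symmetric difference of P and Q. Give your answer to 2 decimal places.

28.00

|P| = 16, |Q| = 24, |P∩Q| = 6.
|P △ Q| = |P| + |Q| − 2·|P∩Q| = 16 + 24 − 12 = 28.00.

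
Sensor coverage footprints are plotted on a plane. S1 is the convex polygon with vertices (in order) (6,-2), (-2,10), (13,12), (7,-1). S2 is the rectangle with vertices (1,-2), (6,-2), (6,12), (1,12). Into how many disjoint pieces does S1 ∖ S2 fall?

2

S1 ∖ S2 splits into 2 disjoint pieces (area 7.35, area 49.2333).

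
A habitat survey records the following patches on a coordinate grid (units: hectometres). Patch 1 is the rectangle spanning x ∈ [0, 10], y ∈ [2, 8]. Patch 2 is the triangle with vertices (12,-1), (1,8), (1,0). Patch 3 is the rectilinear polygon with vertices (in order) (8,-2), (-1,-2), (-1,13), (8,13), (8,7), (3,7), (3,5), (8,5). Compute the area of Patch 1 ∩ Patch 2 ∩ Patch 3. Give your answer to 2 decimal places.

The intersection is the polygon with vertices (1,8), (3,6.364), (3,5), (4.667,5), (8,2.273), (8,2), (1,2).
By the shoelace formula its area is 20.82.

20.82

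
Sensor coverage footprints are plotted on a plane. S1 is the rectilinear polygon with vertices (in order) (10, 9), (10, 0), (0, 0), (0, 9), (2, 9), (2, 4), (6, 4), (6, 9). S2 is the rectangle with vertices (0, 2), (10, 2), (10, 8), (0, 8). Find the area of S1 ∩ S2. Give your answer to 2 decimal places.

44.00

The intersection is the polygon with vertices (10,2), (0,2), (0,8), (2,8), (2,4), (6,4), (6,8), (10,8).
By the shoelace formula its area is 44.00.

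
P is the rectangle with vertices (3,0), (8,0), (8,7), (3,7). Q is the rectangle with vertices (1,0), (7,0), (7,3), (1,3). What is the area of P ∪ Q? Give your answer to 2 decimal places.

By inclusion–exclusion:
Individual areas: |P| = 35, |Q| = 18.
|P∩Q|: x∈[3,7], y∈[0,3] → 4·3 = 12.
|P ∪ Q| = 53 − 12 = 41.00.

41.00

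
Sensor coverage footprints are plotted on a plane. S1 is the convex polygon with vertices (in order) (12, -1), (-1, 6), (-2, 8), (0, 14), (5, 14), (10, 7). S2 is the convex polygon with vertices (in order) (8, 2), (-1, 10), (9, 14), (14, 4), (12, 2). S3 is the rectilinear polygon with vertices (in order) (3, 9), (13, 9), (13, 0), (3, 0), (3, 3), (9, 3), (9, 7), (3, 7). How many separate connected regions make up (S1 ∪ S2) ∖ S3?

(S1 ∪ S2) ∖ S3 splits into 3 disjoint pieces (area 94.404, area 1.5, area 0.8036).

3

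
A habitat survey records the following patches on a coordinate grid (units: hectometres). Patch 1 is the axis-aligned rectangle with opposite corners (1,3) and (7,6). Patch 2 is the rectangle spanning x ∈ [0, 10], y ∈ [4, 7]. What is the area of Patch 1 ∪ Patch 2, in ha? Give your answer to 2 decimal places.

By inclusion–exclusion:
Individual areas: |Patch 1| = 18, |Patch 2| = 30.
|Patch 1∩Patch 2|: x∈[1,7], y∈[4,6] → 6·2 = 12.
|Patch 1 ∪ Patch 2| = 48 − 12 = 36.00.

36.00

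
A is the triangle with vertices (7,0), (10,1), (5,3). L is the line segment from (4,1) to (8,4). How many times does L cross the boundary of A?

The segment meets the boundary at (6.087,2.565), (5.556,2.167).

2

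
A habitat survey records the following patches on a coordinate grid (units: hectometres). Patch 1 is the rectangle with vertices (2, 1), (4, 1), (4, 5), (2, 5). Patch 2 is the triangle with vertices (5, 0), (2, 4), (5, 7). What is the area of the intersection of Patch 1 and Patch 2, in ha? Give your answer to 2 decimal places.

The intersection is the polygon with vertices (4,5), (4,1.333), (2,4), (3,5).
By the shoelace formula its area is 4.17.

4.17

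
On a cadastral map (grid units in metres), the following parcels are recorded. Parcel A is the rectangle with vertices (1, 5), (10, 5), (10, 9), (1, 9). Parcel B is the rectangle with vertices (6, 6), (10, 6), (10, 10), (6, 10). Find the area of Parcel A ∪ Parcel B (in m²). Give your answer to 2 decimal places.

40.00

By inclusion–exclusion:
Individual areas: |Parcel A| = 36, |Parcel B| = 16.
|Parcel A∩Parcel B|: x∈[6,10], y∈[6,9] → 4·3 = 12.
|Parcel A ∪ Parcel B| = 52 − 12 = 40.00.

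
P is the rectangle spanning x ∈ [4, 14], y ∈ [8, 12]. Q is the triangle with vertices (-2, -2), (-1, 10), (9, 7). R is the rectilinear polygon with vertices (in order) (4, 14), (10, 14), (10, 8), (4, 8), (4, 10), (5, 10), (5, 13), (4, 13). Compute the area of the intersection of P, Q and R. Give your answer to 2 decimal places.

0.42

The intersection is the polygon with vertices (4,8.5), (5.667,8), (4,8).
By the shoelace formula its area is 0.42.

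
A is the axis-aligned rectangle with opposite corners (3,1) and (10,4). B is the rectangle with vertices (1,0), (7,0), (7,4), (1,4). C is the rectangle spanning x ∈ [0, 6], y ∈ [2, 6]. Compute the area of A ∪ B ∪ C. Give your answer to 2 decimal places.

By inclusion–exclusion:
Individual areas: |A| = 21, |B| = 24, |C| = 24.
|A∩B|: x∈[3,7], y∈[1,4] → 4·3 = 12.
|A∩C|: x∈[3,6], y∈[2,4] → 3·2 = 6.
|B∩C|: x∈[1,6], y∈[2,4] → 5·2 = 10.
|A∩B∩C| = 6.
|A ∪ B ∪ C| = 69 − 28 + 6 = 47.00.

47.00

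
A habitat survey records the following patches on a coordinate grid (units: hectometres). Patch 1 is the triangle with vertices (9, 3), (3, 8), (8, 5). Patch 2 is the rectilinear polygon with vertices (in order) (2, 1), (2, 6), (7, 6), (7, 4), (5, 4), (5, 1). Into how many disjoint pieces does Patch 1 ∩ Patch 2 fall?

1

Patch 1 ∩ Patch 2 is a single connected region.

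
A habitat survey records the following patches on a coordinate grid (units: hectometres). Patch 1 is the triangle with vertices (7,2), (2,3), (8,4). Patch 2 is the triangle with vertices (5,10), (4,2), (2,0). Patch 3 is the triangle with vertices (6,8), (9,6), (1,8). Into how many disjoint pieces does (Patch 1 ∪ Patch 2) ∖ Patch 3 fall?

(Patch 1 ∪ Patch 2) ∖ Patch 3 splits into 2 disjoint pieces (area 11.1123, area 0.35).

2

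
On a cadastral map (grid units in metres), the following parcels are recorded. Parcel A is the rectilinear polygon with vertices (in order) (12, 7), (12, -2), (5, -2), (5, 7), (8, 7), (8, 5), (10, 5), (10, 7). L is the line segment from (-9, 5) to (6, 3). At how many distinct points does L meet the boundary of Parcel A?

The segment meets the boundary at (5,3.133).

1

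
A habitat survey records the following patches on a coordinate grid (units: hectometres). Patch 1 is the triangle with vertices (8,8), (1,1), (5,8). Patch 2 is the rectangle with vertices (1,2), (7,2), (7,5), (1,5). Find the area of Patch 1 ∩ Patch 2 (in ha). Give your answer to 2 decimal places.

3.21

The intersection is the polygon with vertices (2,2), (1.571,2), (3.286,5), (5,5).
By the shoelace formula its area is 3.21.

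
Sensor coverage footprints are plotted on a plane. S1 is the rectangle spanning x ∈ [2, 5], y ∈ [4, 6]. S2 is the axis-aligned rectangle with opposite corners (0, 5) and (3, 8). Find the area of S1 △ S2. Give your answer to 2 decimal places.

|S1∩S2|: x∈[2,3], y∈[5,6] → 1·1 = 1.
|S1 △ S2| = |S1| + |S2| − 2·|S1∩S2| = 6 + 9 − 2 = 13.00.

13.00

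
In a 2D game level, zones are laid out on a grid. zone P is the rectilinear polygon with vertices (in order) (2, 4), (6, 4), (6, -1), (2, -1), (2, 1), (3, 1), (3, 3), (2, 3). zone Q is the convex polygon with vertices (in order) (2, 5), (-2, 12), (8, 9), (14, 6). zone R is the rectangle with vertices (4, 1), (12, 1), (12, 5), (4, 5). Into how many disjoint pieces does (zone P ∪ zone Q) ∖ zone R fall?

2

(zone P ∪ zone Q) ∖ zone R splits into 2 disjoint pieces (area 12, area 50).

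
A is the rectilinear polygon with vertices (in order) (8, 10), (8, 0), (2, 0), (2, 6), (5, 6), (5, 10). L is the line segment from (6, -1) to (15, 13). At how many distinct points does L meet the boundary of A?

2

The segment meets the boundary at (8,2.111), (6.643,0).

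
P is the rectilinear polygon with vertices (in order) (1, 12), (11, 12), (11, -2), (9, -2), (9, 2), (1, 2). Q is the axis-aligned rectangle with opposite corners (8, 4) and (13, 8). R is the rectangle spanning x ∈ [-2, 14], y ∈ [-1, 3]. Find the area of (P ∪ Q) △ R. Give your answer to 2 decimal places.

148.00

|P ∪ Q| = 116.
|(P ∪ Q) ∩ R| = 16.
|(P ∪ Q) △ R| = 116 + 64 − 32 = 148.00.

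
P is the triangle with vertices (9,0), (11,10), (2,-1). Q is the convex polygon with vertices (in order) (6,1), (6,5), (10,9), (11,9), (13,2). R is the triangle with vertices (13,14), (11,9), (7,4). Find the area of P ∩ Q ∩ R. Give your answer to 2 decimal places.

The intersection is the polygon with vertices (10.182,9), (10.8,9), (10.733,8.667), (7,4), (9.5,8.167).
By the shoelace formula its area is 2.39.

2.39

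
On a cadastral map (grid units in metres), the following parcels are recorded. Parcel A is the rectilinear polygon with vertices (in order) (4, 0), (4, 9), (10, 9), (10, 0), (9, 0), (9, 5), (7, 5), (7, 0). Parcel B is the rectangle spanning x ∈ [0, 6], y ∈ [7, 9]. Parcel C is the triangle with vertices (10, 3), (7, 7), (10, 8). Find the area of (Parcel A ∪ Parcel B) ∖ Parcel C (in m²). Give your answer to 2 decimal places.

44.67

|Parcel A ∪ Parcel B| = 52.
|(Parcel A ∪ Parcel B) ∩ Parcel C| = 7.3333.
|(Parcel A ∪ Parcel B) ∖ Parcel C| = 52 − 7.3333 = 44.67.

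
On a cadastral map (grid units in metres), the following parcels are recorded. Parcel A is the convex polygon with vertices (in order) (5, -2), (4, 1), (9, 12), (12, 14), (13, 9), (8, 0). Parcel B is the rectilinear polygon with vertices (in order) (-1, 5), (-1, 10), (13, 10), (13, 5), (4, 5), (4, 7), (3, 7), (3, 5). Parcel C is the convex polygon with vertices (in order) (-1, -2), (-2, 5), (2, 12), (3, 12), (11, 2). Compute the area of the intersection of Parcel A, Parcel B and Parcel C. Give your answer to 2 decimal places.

The intersection is the polygon with vertices (5.818,5), (6.826,7.217), (8.6,5).
By the shoelace formula its area is 3.08.

3.08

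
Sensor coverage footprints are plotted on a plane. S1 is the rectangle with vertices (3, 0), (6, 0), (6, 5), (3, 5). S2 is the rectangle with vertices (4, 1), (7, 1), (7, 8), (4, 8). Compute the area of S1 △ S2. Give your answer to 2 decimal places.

20.00

|S1∩S2|: x∈[4,6], y∈[1,5] → 2·4 = 8.
|S1 △ S2| = |S1| + |S2| − 2·|S1∩S2| = 15 + 21 − 16 = 20.00.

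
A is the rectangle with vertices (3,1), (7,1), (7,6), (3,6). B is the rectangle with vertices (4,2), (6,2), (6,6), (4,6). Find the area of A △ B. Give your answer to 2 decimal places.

12.00

|A∩B|: x∈[4,6], y∈[2,6] → 2·4 = 8.
|A △ B| = |A| + |B| − 2·|A∩B| = 20 + 8 − 16 = 12.00.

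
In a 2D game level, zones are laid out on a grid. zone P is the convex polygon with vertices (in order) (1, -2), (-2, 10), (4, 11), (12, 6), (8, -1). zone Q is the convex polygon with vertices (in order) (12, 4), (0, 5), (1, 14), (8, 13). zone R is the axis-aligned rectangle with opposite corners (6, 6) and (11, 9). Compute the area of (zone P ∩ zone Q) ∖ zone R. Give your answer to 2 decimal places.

|zone P ∩ zone Q| = 53.2349.
|(zone P ∩ zone Q) ∩ zone R| = 10.4442.
|(zone P ∩ zone Q) ∖ zone R| = 53.2349 − 10.4442 = 42.79.

42.79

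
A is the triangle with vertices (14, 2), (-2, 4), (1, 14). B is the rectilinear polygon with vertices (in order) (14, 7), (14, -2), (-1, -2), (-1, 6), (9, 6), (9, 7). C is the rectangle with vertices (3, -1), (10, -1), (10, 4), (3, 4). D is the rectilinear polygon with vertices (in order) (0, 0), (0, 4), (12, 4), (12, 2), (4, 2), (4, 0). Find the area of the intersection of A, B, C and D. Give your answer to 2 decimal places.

The intersection is the polygon with vertices (3,4), (10,4), (10,2.5), (3,3.375).
By the shoelace formula its area is 7.44.

7.44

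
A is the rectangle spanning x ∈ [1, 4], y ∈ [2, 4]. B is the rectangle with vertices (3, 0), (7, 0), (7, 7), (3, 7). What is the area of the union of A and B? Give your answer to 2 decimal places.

By inclusion–exclusion:
Individual areas: |A| = 6, |B| = 28.
|A∩B|: x∈[3,4], y∈[2,4] → 1·2 = 2.
|A ∪ B| = 34 − 2 = 32.00.

32.00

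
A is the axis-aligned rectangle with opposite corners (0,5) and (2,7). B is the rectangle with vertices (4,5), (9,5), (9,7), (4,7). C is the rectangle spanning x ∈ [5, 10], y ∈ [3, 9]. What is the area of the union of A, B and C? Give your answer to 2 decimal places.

By inclusion–exclusion:
Individual areas: |A| = 4, |B| = 10, |C| = 30.
|A∩B| = 0 (no overlap).
|A∩C| = 0 (no overlap).
|B∩C|: x∈[5,9], y∈[5,7] → 4·2 = 8.
|A∩B∩C| = 0.
|A ∪ B ∪ C| = 44 − 8 + 0 = 36.00.

36.00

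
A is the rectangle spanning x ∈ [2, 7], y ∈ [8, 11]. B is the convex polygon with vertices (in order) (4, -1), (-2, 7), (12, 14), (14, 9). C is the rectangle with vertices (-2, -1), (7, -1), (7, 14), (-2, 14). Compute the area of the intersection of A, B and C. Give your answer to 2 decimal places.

11.00

The intersection is the polygon with vertices (7,8), (2,8), (2,9), (6,11), (7,11).
By the shoelace formula its area is 11.00.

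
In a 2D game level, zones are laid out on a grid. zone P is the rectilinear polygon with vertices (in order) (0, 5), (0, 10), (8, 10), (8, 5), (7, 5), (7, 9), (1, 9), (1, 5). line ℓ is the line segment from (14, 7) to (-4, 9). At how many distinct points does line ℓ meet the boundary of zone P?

4

The segment meets the boundary at (0,8.556), (1,8.444), (7,7.778), (8,7.667).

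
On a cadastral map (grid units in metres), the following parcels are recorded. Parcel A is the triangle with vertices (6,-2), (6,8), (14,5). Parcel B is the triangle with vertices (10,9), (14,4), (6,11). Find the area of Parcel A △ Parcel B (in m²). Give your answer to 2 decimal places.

45.24

|Parcel A| = 40, |Parcel B| = 6, |Parcel A∩Parcel B| = 0.3782.
|Parcel A △ Parcel B| = |Parcel A| + |Parcel B| − 2·|Parcel A∩Parcel B| = 40 + 6 − 0.7563 = 45.24.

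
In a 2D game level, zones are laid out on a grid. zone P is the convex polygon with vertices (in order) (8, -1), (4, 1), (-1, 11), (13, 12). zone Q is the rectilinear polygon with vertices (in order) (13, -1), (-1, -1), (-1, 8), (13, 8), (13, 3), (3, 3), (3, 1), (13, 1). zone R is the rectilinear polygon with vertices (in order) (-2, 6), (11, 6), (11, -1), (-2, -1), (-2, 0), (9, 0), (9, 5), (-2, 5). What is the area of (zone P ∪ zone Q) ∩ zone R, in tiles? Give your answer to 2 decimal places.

|zone P ∪ zone Q| = 160.9808.
|(zone P ∪ zone Q) ∩ zone R| = 30.38.

30.38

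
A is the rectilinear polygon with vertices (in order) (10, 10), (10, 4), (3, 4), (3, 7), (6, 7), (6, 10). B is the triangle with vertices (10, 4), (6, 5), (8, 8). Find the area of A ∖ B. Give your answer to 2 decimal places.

26.00

|A| = 33, |A∩B| = 7.
|A ∖ B| = |A| − |A∩B| = 33 − 7 = 26.00.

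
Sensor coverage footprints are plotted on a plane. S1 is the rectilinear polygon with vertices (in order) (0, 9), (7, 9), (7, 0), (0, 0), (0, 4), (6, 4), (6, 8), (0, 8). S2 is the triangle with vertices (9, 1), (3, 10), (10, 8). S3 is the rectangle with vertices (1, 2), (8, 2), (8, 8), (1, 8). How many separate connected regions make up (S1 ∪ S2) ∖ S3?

(S1 ∪ S2) ∖ S3 splits into 2 disjoint pieces (area 19.4524, area 16).

2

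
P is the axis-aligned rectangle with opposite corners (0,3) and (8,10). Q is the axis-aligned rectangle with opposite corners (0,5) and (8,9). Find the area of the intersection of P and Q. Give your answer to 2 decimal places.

|P∩Q|: x∈[0,8], y∈[5,9] → 8·4 = 32.

32.00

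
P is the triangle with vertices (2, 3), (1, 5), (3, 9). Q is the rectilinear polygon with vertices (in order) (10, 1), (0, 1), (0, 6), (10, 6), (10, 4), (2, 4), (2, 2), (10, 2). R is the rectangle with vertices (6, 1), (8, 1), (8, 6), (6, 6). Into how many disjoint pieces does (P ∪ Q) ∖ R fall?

3

(P ∪ Q) ∖ R splits into 3 disjoint pieces (area 23.5833, area 4, area 2).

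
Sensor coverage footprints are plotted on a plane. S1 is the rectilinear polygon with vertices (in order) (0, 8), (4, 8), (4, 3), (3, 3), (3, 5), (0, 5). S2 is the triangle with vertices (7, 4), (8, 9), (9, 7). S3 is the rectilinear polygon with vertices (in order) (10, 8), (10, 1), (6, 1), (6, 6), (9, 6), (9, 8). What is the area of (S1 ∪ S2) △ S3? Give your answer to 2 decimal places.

37.63

|S1 ∪ S2| = 17.5.
|(S1 ∪ S2) ∩ S3| = 0.9333.
|(S1 ∪ S2) △ S3| = 17.5 + 22 − 1.8667 = 37.63.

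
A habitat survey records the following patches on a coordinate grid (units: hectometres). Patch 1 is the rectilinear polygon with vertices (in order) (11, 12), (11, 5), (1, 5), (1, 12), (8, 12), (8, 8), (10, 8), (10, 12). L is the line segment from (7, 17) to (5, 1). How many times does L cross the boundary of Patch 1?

The segment meets the boundary at (5.5,5), (6.375,12).

2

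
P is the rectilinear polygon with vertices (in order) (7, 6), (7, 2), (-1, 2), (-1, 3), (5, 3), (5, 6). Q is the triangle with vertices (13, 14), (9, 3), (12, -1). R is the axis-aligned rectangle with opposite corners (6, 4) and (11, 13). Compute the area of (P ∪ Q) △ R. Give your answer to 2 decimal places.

72.14

|P ∪ Q| = 38.5.
|(P ∪ Q) ∩ R| = 5.6818.
|(P ∪ Q) △ R| = 38.5 + 45 − 11.3636 = 72.14.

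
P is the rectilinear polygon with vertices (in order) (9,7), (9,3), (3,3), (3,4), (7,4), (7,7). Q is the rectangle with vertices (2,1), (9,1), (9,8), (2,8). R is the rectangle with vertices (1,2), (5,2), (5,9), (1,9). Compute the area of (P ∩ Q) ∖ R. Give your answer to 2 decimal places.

|P ∩ Q| = 12.
|(P ∩ Q) ∩ R| = 2.
|(P ∩ Q) ∖ R| = 12 − 2 = 10.00.

10.00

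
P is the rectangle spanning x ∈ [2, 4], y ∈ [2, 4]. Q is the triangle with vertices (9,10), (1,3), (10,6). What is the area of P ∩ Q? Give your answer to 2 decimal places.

0.66

The intersection is the polygon with vertices (4,4), (2,3.333), (2,3.875), (2.143,4).
By the shoelace formula its area is 0.66.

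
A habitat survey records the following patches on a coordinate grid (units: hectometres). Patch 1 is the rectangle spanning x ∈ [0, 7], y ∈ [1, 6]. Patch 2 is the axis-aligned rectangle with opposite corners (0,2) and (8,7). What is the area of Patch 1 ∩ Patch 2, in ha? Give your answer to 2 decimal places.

|Patch 1∩Patch 2|: x∈[0,7], y∈[2,6] → 7·4 = 28.

28.00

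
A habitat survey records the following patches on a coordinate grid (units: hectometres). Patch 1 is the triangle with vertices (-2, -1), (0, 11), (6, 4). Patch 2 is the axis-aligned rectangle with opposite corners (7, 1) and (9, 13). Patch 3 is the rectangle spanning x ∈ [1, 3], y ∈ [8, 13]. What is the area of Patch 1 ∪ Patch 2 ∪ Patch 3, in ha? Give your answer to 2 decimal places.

75.56

By inclusion–exclusion:
Individual areas: |Patch 1| = 43, |Patch 2| = 24, |Patch 3| = 10.
|Patch 1∩Patch 2| = 0.
|Patch 1∩Patch 3| = 1.4405.
|Patch 2∩Patch 3| = 0 (no overlap).
|Patch 1∩Patch 2∩Patch 3| = 0.
|Patch 1 ∪ Patch 2 ∪ Patch 3| = 77 − 1.4405 + 0 = 75.56.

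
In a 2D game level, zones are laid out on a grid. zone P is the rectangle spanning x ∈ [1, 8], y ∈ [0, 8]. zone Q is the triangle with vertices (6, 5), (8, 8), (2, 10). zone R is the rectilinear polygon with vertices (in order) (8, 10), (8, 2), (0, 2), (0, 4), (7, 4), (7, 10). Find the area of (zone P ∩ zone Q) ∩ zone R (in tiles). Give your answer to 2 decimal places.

0.75

The region (zone P ∩ zone Q) ∩ zone R is the polygon with vertices (7,6.5), (7,8), (8,8).
By the shoelace formula its area is 0.75.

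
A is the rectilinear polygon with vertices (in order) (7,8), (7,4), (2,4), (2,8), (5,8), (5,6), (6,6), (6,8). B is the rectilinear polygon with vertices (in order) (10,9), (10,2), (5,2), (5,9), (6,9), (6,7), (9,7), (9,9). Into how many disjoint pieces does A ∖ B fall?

2

A ∖ B splits into 2 disjoint pieces (area 1, area 12).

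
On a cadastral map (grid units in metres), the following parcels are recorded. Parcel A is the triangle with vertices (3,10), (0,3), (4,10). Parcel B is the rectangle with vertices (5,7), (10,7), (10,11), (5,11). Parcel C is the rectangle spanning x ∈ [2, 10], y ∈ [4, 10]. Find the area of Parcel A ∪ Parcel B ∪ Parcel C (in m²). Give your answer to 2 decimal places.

54.17

By inclusion–exclusion:
Individual areas: |Parcel A| = 3.5, |Parcel B| = 20, |Parcel C| = 48.
|Parcel A∩Parcel B| = 0.
|Parcel A∩Parcel C| = 2.3333.
|Parcel B∩Parcel C|: x∈[5,10], y∈[7,10] → 5·3 = 15.
|Parcel A∩Parcel B∩Parcel C| = 0.
|Parcel A ∪ Parcel B ∪ Parcel C| = 71.5 − 17.3333 + 0 = 54.17.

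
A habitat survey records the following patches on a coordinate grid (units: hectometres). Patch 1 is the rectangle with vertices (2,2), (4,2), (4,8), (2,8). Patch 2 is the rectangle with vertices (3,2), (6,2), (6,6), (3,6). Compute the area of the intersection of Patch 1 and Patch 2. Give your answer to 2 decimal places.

|Patch 1∩Patch 2|: x∈[3,4], y∈[2,6] → 1·4 = 4.

4.00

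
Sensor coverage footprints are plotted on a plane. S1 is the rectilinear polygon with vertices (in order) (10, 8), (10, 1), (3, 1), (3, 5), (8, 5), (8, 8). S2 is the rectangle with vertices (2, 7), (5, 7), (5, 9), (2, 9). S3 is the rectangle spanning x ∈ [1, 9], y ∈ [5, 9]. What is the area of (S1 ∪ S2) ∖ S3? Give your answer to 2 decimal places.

|S1 ∪ S2| = 40.
|(S1 ∪ S2) ∩ S3| = 9.
|(S1 ∪ S2) ∖ S3| = 40 − 9 = 31.00.

31.00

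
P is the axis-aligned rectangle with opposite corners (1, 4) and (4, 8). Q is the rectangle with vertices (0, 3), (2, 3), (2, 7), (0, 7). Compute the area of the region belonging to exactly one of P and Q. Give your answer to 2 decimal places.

|P∩Q|: x∈[1,2], y∈[4,7] → 1·3 = 3.
|P △ Q| = |P| + |Q| − 2·|P∩Q| = 12 + 8 − 6 = 14.00.

14.00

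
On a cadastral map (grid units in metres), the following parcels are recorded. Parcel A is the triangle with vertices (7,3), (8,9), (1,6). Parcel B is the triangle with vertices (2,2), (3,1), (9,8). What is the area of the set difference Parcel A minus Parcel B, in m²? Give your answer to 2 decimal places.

|Parcel A| = 19.5, |Parcel A∩Parcel B| = 2.1581.
|Parcel A ∖ Parcel B| = |Parcel A| − |Parcel A∩Parcel B| = 19.5 − 2.1581 = 17.34.

17.34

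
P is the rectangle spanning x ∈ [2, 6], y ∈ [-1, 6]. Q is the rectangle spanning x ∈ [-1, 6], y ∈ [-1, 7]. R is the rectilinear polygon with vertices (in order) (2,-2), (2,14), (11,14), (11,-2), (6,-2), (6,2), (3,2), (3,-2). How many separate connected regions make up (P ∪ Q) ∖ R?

2

(P ∪ Q) ∖ R splits into 2 disjoint pieces (area 9, area 24).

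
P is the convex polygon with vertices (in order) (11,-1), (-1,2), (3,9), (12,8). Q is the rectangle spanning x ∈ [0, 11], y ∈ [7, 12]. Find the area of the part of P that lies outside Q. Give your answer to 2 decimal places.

75.41

|P| = 89, |P∩Q| = 13.5873.
|P ∖ Q| = |P| − |P∩Q| = 89 − 13.5873 = 75.41.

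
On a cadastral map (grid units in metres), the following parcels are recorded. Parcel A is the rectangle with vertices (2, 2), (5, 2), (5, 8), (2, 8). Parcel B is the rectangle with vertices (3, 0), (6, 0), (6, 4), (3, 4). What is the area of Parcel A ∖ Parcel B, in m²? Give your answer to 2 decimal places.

14.00

|Parcel A∩Parcel B|: x∈[3,5], y∈[2,4] → 2·2 = 4.
|Parcel A| = 18.
|Parcel A ∖ Parcel B| = |Parcel A| − |Parcel A∩Parcel B| = 18 − 4 = 14.00.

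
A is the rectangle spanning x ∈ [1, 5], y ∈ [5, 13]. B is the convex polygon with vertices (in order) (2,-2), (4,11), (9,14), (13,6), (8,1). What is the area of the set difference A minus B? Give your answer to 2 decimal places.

|A| = 32, |A∩B| = 9.0692.
|A ∖ B| = |A| − |A∩B| = 32 − 9.0692 = 22.93.

22.93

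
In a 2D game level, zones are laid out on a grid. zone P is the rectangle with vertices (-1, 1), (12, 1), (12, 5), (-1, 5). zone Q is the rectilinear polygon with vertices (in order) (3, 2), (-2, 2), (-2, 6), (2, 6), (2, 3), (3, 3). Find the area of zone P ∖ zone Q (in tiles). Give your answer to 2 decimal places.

|zone P| = 52, |zone P∩zone Q| = 10.
|zone P ∖ zone Q| = |zone P| − |zone P∩zone Q| = 52 − 10 = 42.00.

42.00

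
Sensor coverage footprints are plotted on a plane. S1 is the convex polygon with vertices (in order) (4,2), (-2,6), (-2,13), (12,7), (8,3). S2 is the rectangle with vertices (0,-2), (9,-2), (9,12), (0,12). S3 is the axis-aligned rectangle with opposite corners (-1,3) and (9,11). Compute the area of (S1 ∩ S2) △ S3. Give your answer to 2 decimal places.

23.43

|S1 ∩ S2| = 65.0714.
|(S1 ∩ S2) ∩ S3| = 60.8214.
|(S1 ∩ S2) △ S3| = 65.0714 + 80 − 121.6429 = 23.43.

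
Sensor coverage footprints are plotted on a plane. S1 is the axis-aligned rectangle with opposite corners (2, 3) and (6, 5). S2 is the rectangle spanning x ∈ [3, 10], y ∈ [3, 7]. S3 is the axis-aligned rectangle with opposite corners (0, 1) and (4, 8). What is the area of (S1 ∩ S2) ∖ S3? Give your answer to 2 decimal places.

4.00

|S1 ∩ S2| = 6.
|(S1 ∩ S2) ∩ S3| = 2.
|(S1 ∩ S2) ∖ S3| = 6 − 2 = 4.00.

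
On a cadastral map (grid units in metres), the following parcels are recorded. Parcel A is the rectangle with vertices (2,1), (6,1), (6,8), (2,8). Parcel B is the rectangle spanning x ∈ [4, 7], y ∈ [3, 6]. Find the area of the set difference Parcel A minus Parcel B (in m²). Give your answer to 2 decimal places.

|Parcel A∩Parcel B|: x∈[4,6], y∈[3,6] → 2·3 = 6.
|Parcel A| = 28.
|Parcel A ∖ Parcel B| = |Parcel A| − |Parcel A∩Parcel B| = 28 − 6 = 22.00.

22.00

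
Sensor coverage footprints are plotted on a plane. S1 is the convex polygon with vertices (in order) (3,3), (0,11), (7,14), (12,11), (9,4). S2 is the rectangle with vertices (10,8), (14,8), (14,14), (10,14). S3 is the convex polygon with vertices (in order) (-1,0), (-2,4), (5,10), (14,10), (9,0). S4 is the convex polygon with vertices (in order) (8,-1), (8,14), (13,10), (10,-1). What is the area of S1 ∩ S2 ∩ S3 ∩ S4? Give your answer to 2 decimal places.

The intersection is the polygon with vertices (10,8), (10,10), (11.571,10), (10.714,8).
By the shoelace formula its area is 2.29.

2.29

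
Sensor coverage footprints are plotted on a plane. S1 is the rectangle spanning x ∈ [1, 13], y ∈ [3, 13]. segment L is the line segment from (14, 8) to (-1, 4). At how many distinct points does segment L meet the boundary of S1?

The segment meets the boundary at (1,4.533), (13,7.733).

2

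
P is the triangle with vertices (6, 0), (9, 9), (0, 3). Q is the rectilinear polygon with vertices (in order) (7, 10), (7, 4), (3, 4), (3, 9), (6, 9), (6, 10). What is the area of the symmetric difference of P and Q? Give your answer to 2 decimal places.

33.83

|P| = 31.5, |Q| = 21, |P∩Q| = 9.3333.
|P △ Q| = |P| + |Q| − 2·|P∩Q| = 31.5 + 21 − 18.6667 = 33.83.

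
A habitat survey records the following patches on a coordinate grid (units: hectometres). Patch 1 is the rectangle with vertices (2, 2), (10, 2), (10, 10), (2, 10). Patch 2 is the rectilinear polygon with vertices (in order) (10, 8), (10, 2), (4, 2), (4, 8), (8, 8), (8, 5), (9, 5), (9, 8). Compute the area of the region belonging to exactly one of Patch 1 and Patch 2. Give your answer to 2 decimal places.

|Patch 1| = 64, |Patch 2| = 33, |Patch 1∩Patch 2| = 33.
|Patch 1 △ Patch 2| = |Patch 1| + |Patch 2| − 2·|Patch 1∩Patch 2| = 64 + 33 − 66 = 31.00.

31.00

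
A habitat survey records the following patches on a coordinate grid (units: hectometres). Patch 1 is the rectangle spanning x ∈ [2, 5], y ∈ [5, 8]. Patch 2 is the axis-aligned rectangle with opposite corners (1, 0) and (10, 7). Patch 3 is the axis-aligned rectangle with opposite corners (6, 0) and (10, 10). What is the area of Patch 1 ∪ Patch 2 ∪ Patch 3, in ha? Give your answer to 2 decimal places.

By inclusion–exclusion:
Individual areas: |Patch 1| = 9, |Patch 2| = 63, |Patch 3| = 40.
|Patch 1∩Patch 2|: x∈[2,5], y∈[5,7] → 3·2 = 6.
|Patch 1∩Patch 3| = 0 (no overlap).
|Patch 2∩Patch 3|: x∈[6,10], y∈[0,7] → 4·7 = 28.
|Patch 1∩Patch 2∩Patch 3| = 0.
|Patch 1 ∪ Patch 2 ∪ Patch 3| = 112 − 34 + 0 = 78.00.

78.00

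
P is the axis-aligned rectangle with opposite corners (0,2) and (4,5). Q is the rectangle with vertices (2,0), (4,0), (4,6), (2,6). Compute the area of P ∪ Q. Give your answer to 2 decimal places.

18.00

By inclusion–exclusion:
Individual areas: |P| = 12, |Q| = 12.
|P∩Q|: x∈[2,4], y∈[2,5] → 2·3 = 6.
|P ∪ Q| = 24 − 6 = 18.00.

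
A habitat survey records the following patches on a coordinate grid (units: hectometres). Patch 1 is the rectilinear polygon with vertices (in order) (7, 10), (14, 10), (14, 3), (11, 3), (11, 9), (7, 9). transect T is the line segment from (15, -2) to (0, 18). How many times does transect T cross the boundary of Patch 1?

2

The segment meets the boundary at (11,3.333), (11.25,3).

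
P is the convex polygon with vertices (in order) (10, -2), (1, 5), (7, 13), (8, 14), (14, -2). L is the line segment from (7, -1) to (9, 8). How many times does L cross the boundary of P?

1

The segment meets the boundary at (7.253,0.137).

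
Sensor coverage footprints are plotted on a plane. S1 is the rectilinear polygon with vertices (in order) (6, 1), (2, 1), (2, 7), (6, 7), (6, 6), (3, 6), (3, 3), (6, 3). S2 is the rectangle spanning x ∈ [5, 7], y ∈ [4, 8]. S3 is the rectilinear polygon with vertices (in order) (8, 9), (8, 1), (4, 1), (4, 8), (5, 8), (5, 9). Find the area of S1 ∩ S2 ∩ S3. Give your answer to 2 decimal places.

1.00

The intersection is the polygon with vertices (6,6), (5,6), (5,7), (6,7).
By the shoelace formula its area is 1.00.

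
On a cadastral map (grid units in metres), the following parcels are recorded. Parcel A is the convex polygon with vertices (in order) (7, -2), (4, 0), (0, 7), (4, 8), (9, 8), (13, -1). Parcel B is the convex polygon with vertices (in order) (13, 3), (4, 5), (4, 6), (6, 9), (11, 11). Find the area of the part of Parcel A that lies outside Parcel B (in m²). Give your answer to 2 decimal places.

|Parcel A| = 82, |Parcel A∩Parcel B| = 20.6119.
|Parcel A ∖ Parcel B| = |Parcel A| − |Parcel A∩Parcel B| = 82 − 20.6119 = 61.39.

61.39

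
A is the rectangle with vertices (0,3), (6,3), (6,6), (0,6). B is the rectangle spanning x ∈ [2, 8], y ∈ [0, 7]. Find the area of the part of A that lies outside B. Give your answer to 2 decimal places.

|A∩B|: x∈[2,6], y∈[3,6] → 4·3 = 12.
|A| = 18.
|A ∖ B| = |A| − |A∩B| = 18 − 12 = 6.00.

6.00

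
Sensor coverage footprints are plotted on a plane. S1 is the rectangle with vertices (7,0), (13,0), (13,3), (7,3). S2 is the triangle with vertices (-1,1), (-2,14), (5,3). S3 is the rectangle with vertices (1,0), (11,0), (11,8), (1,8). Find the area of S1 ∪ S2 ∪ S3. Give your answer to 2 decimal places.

111.29

By inclusion–exclusion:
Individual areas: |S1| = 18, |S2| = 40, |S3| = 80.
|S1∩S2| = 0.
|S1∩S3|: x∈[7,11], y∈[0,3] → 4·3 = 12.
|S2∩S3| = 14.7121.
|S1∩S2∩S3| = 0.
|S1 ∪ S2 ∪ S3| = 138 − 26.7121 + 0 = 111.29.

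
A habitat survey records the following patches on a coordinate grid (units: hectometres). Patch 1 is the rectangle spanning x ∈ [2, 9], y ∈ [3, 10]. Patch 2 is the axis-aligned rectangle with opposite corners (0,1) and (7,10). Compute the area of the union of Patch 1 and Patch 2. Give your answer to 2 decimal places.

77.00

By inclusion–exclusion:
Individual areas: |Patch 1| = 49, |Patch 2| = 63.
|Patch 1∩Patch 2|: x∈[2,7], y∈[3,10] → 5·7 = 35.
|Patch 1 ∪ Patch 2| = 112 − 35 = 77.00.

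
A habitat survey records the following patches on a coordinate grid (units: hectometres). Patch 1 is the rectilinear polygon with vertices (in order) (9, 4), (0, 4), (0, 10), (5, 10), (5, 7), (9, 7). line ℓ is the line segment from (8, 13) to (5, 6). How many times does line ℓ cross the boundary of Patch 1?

1

The segment meets the boundary at (5.429,7).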